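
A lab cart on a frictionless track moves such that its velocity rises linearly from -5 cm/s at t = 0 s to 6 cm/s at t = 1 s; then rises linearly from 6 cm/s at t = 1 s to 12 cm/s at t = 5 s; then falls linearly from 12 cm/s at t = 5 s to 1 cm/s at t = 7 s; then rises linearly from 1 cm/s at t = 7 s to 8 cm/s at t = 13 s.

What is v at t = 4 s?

10.5 cm/s

On 1–5 s the graph is linear from 6 to 12 cm/s: v(4) = 6 + (12 − 6)·(4 − 1)/(5 − 1) = 10.5 cm/s.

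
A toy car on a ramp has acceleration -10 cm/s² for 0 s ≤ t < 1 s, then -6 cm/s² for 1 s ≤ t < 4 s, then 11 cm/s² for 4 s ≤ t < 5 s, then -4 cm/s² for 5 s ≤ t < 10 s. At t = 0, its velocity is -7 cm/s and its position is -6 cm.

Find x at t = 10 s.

On each constant-a segment, Δv = aΔt and Δx = v₀Δt + ½aΔt²; chain segment to segment.
0–1 s: v starts -7 cm/s; Δx = -7·1 + ½·-10·1² = -12 cm; v ends -17 cm/s.
1–4 s: v starts -17 cm/s; Δx = -17·3 + ½·-6·3² = -78 cm; v ends -35 cm/s.
4–5 s: v starts -35 cm/s; Δx = -35·1 + ½·11·1² = -29.5 cm; v ends -24 cm/s.
5–10 s: v starts -24 cm/s; Δx = -24·5 + ½·-4·5² = -170 cm; v ends -44 cm/s.
x(10) = -6 + Σ Δx = -295.5 cm.

-295.5 cm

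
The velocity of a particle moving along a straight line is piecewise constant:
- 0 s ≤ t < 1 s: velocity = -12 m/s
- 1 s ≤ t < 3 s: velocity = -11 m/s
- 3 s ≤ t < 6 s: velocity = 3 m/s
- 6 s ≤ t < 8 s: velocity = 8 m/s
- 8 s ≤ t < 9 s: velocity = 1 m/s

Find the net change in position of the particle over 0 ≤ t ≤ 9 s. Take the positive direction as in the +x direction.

-8 m

Net displacement equals the area under the velocity-time graph (areas below the axis count negative).
0–1 s: -12 × 1 = -12 m
1–3 s: -11 × 2 = -22 m
3–6 s: 3 × 3 = 9 m
6–8 s: 8 × 2 = 16 m
8–9 s: 1 × 1 = 1 m
Net displacement = -8 m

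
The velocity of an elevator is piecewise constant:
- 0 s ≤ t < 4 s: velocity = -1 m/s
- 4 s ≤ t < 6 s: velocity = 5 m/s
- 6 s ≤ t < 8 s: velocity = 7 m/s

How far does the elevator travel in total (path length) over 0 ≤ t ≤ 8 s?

28 m

Total distance travelled is ∫|v| dt — sum the magnitudes of each area piece.
0–4 s: |-1| × 4 = 4 m
4–6 s: |5| × 2 = 10 m
6–8 s: |7| × 2 = 14 m
Total distance = 28 m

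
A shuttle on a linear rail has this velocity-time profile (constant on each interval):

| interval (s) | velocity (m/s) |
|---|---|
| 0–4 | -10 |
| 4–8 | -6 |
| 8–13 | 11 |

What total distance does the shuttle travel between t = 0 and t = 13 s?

Distance (not displacement) is the total path length: add the absolute areas under v-t.
0–4 s: |-10| × 4 = 40 m
4–8 s: |-6| × 4 = 24 m
8–13 s: |11| × 5 = 55 m
Total distance = 119 m

119 m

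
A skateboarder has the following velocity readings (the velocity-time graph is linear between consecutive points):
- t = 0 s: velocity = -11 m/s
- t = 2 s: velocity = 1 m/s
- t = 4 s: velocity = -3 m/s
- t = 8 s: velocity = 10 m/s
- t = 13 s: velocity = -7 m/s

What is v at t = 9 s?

6.6 m/s

On 8–13 s the graph is linear from 10 to -7 m/s: v(9) = 10 + (-7 − 10)·(9 − 8)/(13 − 8) = 6.6 m/s.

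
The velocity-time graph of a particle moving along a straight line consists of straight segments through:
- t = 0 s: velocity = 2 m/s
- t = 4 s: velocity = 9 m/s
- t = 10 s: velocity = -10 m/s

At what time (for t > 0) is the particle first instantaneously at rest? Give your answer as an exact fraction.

v changes sign on 4–10 s (from 9 to -10); the graph is linear there, so v = 0 at t = 4 + (-9)·(10 − 4)/(-10 − 9) = 130/19 s.

t = 130/19 s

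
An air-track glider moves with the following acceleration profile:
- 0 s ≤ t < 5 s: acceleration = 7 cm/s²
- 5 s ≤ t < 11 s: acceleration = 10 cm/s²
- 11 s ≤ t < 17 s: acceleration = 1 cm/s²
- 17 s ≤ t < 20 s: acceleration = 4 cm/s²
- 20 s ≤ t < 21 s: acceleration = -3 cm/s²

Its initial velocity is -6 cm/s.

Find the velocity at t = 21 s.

104 cm/s

Δv equals the area under the a-t graph; then v = v₀ + Δv.
0–5 s: 7 × 5 = 35 cm/s
5–11 s: 10 × 6 = 60 cm/s
11–17 s: 1 × 6 = 6 cm/s
17–20 s: 4 × 3 = 12 cm/s
20–21 s: -3 × 1 = -3 cm/s
Δv = 110 cm/s, so v(21) = -6 + (110) = 104 cm/s.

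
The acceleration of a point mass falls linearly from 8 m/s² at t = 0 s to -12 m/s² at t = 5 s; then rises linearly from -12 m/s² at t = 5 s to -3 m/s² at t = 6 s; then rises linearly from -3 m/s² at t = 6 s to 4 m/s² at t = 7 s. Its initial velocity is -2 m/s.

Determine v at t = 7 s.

-19 m/s

Δv equals the area under the a-t graph; then v = v₀ + Δv.
0–5 s: ½(8 + -12)(5) = -10 m/s
5–6 s: ½(-12 + -3)(1) = -7.5 m/s
6–7 s: ½(-3 + 4)(1) = 0.5 m/s
Δv = -17 m/s, so v(7) = -2 + (-17) = -19 m/s.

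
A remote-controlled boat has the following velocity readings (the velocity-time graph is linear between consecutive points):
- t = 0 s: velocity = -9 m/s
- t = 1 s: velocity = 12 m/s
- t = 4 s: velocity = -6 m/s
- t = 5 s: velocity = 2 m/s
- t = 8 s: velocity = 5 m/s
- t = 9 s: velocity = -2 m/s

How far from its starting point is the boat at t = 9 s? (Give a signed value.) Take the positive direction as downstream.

20.5 m

Net displacement equals the area under the velocity-time graph (areas below the axis count negative).
0–1 s: ½(-9 + 12)(1) = 1.5 m
1–4 s: ½(12 + -6)(3) = 9 m
4–5 s: ½(-6 + 2)(1) = -2 m
5–8 s: ½(2 + 5)(3) = 10.5 m
8–9 s: ½(5 + -2)(1) = 1.5 m
Net displacement = 20.5 m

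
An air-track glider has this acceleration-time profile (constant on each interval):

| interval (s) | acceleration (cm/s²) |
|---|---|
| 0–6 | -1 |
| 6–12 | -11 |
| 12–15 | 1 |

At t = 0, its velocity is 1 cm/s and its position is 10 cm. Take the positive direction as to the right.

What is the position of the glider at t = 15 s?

-438.5 cm

On each constant-a segment, Δv = aΔt and Δx = v₀Δt + ½aΔt²; chain segment to segment.
0–6 s: v starts 1 cm/s; Δx = 1·6 + ½·-1·6² = -12 cm; v ends -5 cm/s.
6–12 s: v starts -5 cm/s; Δx = -5·6 + ½·-11·6² = -228 cm; v ends -71 cm/s.
12–15 s: v starts -71 cm/s; Δx = -71·3 + ½·1·3² = -208.5 cm; v ends -68 cm/s.
x(15) = 10 + Σ Δx = -438.5 cm.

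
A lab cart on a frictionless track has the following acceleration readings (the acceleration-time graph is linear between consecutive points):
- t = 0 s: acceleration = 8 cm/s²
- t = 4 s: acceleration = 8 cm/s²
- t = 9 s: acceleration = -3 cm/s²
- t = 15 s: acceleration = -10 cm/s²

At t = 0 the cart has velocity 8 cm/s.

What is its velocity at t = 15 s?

Δv equals the area under the a-t graph; then v = v₀ + Δv.
0–4 s: 8 × 4 = 32 cm/s
4–9 s: ½(8 + -3)(5) = 12.5 cm/s
9–15 s: ½(-3 + -10)(6) = -39 cm/s
Δv = 5.5 cm/s, so v(15) = 8 + (5.5) = 13.5 cm/s.

13.5 cm/s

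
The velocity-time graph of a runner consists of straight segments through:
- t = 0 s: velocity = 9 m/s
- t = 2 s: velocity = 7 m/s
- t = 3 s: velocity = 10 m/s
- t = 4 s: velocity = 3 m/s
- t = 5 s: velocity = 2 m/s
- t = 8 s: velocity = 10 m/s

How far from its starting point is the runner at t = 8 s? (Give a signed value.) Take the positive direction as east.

51.5 m

Displacement is the signed area under the v-t curve.
0–2 s: ½(9 + 7)(2) = 16 m
2–3 s: ½(7 + 10)(1) = 8.5 m
3–4 s: ½(10 + 3)(1) = 6.5 m
4–5 s: ½(3 + 2)(1) = 2.5 m
5–8 s: ½(2 + 10)(3) = 18 m
Net displacement = 51.5 m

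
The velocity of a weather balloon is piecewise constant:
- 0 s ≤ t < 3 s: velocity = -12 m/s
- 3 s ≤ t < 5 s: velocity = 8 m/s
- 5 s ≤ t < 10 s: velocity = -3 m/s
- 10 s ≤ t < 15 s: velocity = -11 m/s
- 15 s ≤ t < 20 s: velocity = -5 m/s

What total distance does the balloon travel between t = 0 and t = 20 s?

Total distance travelled is ∫|v| dt — sum the magnitudes of each area piece.
0–3 s: |-12| × 3 = 36 m
3–5 s: |8| × 2 = 16 m
5–10 s: |-3| × 5 = 15 m
10–15 s: |-11| × 5 = 55 m
15–20 s: |-5| × 5 = 25 m
Total distance = 147 m

147 m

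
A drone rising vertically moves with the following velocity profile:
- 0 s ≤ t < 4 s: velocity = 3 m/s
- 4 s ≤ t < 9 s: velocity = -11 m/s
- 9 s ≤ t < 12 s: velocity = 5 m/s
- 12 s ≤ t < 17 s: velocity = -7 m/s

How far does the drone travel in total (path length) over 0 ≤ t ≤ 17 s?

Distance (not displacement) is the total path length: add the absolute areas under v-t.
0–4 s: |3| × 4 = 12 m
4–9 s: |-11| × 5 = 55 m
9–12 s: |5| × 3 = 15 m
12–17 s: |-7| × 5 = 35 m
Total distance = 117 m

117 m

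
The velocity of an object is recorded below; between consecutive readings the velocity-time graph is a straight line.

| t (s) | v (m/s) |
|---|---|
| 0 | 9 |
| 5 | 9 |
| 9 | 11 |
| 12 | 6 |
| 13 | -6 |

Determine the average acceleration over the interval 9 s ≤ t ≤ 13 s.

-4.25 m/s²

Average acceleration = Δv/Δt = (-6 − 11)/(13 − 9) = -4.25 m/s².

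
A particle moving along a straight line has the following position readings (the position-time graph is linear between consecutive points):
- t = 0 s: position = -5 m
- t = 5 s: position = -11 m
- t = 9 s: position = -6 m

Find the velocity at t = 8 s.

1.25 m/s

Velocity is the slope of the x-t graph on 5–9 s: (-6 − -11)/(9 − 5) = 1.25 m/s.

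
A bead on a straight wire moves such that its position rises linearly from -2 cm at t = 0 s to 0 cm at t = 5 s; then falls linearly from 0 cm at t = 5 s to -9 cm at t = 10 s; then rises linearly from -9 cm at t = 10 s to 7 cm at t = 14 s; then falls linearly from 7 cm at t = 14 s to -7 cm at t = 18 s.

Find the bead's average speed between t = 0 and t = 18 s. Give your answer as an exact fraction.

41/18 cm/s

Average speed = (total path length)/(elapsed time); on a piecewise-linear x-t graph the path length is Σ|Δx|.
0–5 s: |Δx| = |0 − -2| = 2 cm
5–10 s: |Δx| = |-9 − 0| = 9 cm
10–14 s: |Δx| = |7 − -9| = 16 cm
14–18 s: |Δx| = |-7 − 7| = 14 cm
Total path = 41 cm; average speed = 41/18 = 41/18 cm/s.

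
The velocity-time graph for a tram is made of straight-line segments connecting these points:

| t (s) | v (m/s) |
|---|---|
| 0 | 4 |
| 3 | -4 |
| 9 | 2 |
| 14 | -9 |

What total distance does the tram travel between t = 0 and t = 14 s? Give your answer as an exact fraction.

777/22 m

Total distance travelled is ∫|v| dt — sum the magnitudes of each area piece.
0–3 s: v = 0 at t = 1.5 s; triangle areas 3 + 3 = 6 m
3–9 s: v = 0 at t = 7 s; triangle areas 8 + 2 = 10 m
9–14 s: v = 0 at t = 109/11 s; triangle areas 10/11 + 405/22 = 425/22 m
Total distance = 777/22 m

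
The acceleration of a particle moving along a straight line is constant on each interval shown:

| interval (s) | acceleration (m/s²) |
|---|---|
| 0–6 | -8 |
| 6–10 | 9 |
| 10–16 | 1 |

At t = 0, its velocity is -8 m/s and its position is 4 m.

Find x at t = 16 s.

On each constant-a segment, Δv = aΔt and Δx = v₀Δt + ½aΔt²; chain segment to segment.
0–6 s: v starts -8 m/s; Δx = -8·6 + ½·-8·6² = -192 m; v ends -56 m/s.
6–10 s: v starts -56 m/s; Δx = -56·4 + ½·9·4² = -152 m; v ends -20 m/s.
10–16 s: v starts -20 m/s; Δx = -20·6 + ½·1·6² = -102 m; v ends -14 m/s.
x(16) = 4 + Σ Δx = -442 m.

-442 m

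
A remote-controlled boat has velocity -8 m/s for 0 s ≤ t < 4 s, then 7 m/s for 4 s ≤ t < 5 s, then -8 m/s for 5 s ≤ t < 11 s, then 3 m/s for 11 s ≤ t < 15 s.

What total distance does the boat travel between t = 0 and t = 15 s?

Distance (not displacement) is the total path length: add the absolute areas under v-t.
0–4 s: |-8| × 4 = 32 m
4–5 s: |7| × 1 = 7 m
5–11 s: |-8| × 6 = 48 m
11–15 s: |3| × 4 = 12 m
Total distance = 99 m

99 m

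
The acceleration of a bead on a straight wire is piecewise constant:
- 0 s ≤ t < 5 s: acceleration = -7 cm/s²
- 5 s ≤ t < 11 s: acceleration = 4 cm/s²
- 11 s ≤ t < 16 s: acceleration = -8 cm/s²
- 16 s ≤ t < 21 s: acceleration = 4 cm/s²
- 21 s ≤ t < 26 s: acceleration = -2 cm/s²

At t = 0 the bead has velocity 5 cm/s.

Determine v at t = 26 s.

Δv equals the area under the a-t graph; then v = v₀ + Δv.
0–5 s: -7 × 5 = -35 cm/s
5–11 s: 4 × 6 = 24 cm/s
11–16 s: -8 × 5 = -40 cm/s
16–21 s: 4 × 5 = 20 cm/s
21–26 s: -2 × 5 = -10 cm/s
Δv = -41 cm/s, so v(26) = 5 + (-41) = -36 cm/s.

-36 cm/s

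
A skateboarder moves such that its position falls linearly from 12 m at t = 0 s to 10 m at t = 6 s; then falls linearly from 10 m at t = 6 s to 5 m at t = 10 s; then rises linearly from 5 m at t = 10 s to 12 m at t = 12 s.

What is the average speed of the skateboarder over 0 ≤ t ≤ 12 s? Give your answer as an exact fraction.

7/6 m/s

Average speed = (total path length)/(elapsed time); on a piecewise-linear x-t graph the path length is Σ|Δx|.
0–6 s: |Δx| = |10 − 12| = 2 m
6–10 s: |Δx| = |5 − 10| = 5 m
10–12 s: |Δx| = |12 − 5| = 7 m
Total path = 14 m; average speed = 14/12 = 7/6 m/s.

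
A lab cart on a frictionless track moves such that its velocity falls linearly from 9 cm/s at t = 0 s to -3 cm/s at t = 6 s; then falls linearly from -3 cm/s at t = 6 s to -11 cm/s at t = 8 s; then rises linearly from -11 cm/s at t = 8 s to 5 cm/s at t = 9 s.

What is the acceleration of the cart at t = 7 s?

Acceleration is the slope of the v-t graph on 6–8 s: (-11 − -3)/(8 − 6) = -4 cm/s².

-4 cm/s²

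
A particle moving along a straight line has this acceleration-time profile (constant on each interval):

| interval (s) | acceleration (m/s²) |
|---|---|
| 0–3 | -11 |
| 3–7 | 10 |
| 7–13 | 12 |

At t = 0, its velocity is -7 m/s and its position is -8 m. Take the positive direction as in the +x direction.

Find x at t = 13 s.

57.5 m

On each constant-a segment, Δv = aΔt and Δx = v₀Δt + ½aΔt²; chain segment to segment.
0–3 s: v starts -7 m/s; Δx = -7·3 + ½·-11·3² = -70.5 m; v ends -40 m/s.
3–7 s: v starts -40 m/s; Δx = -40·4 + ½·10·4² = -80 m; v ends 0 m/s.
7–13 s: v starts 0 m/s; Δx = 0·6 + ½·12·6² = 216 m; v ends 72 m/s.
x(13) = -8 + Σ Δx = 57.5 m.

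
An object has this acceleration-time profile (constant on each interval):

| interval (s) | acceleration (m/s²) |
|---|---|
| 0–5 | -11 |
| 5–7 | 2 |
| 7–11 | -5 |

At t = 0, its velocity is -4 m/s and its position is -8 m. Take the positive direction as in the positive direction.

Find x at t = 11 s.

-539.5 m

On each constant-a segment, Δv = aΔt and Δx = v₀Δt + ½aΔt²; chain segment to segment.
0–5 s: v starts -4 m/s; Δx = -4·5 + ½·-11·5² = -157.5 m; v ends -59 m/s.
5–7 s: v starts -59 m/s; Δx = -59·2 + ½·2·2² = -114 m; v ends -55 m/s.
7–11 s: v starts -55 m/s; Δx = -55·4 + ½·-5·4² = -260 m; v ends -75 m/s.
x(11) = -8 + Σ Δx = -539.5 m.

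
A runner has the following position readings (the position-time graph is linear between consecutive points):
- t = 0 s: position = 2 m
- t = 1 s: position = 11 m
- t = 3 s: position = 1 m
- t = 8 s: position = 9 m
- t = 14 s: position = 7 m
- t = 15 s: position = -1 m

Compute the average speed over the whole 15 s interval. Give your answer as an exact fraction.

37/15 m/s

Average speed = (total path length)/(elapsed time); on a piecewise-linear x-t graph the path length is Σ|Δx|.
0–1 s: |Δx| = |11 − 2| = 9 m
1–3 s: |Δx| = |1 − 11| = 10 m
3–8 s: |Δx| = |9 − 1| = 8 m
8–14 s: |Δx| = |7 − 9| = 2 m
14–15 s: |Δx| = |-1 − 7| = 8 m
Total path = 37 m; average speed = 37/15 = 37/15 m/s.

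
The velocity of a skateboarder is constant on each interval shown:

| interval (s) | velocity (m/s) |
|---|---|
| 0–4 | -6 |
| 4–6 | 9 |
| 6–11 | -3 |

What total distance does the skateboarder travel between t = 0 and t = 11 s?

Total distance travelled is ∫|v| dt — sum the magnitudes of each area piece.
0–4 s: |-6| × 4 = 24 m
4–6 s: |9| × 2 = 18 m
6–11 s: |-3| × 5 = 15 m
Total distance = 57 m

57 m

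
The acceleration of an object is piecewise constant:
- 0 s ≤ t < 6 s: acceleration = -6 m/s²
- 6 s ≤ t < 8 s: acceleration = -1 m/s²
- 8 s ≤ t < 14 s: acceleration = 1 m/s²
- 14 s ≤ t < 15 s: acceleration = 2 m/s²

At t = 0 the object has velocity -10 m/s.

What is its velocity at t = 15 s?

-40 m/s

Δv equals the area under the a-t graph; then v = v₀ + Δv.
0–6 s: -6 × 6 = -36 m/s
6–8 s: -1 × 2 = -2 m/s
8–14 s: 1 × 6 = 6 m/s
14–15 s: 2 × 1 = 2 m/s
Δv = -30 m/s, so v(15) = -10 + (-30) = -40 m/s.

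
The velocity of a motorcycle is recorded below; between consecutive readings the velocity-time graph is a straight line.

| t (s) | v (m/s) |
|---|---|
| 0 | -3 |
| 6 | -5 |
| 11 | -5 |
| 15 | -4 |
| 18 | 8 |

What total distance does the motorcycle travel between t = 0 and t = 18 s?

Distance (not displacement) is the total path length: add the absolute areas under v-t.
0–6 s: |½(-3 + -5)(6)| = 24 m
6–11 s: |-5| × 5 = 25 m
11–15 s: |½(-5 + -4)(4)| = 18 m
15–18 s: v = 0 at t = 16 s; triangle areas 2 + 8 = 10 m
Total distance = 77 m

77 m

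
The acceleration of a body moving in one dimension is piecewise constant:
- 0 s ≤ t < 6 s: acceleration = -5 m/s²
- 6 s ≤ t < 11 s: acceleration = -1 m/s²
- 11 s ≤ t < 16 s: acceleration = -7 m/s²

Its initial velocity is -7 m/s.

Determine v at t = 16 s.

Δv equals the area under the a-t graph; then v = v₀ + Δv.
0–6 s: -5 × 6 = -30 m/s
6–11 s: -1 × 5 = -5 m/s
11–16 s: -7 × 5 = -35 m/s
Δv = -70 m/s, so v(16) = -7 + (-70) = -77 m/s.

-77 m/s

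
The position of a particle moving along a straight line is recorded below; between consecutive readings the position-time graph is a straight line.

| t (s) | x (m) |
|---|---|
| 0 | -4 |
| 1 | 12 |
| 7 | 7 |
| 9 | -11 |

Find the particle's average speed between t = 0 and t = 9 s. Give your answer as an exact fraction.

13/3 m/s

Average speed = (total path length)/(elapsed time); on a piecewise-linear x-t graph the path length is Σ|Δx|.
0–1 s: |Δx| = |12 − -4| = 16 m
1–7 s: |Δx| = |7 − 12| = 5 m
7–9 s: |Δx| = |-11 − 7| = 18 m
Total path = 39 m; average speed = 39/9 = 13/3 m/s.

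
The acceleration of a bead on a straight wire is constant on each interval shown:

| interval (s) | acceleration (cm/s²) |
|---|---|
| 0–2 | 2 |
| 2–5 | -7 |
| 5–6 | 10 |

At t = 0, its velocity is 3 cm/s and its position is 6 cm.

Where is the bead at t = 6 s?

-3.5 cm

On each constant-a segment, Δv = aΔt and Δx = v₀Δt + ½aΔt²; chain segment to segment.
0–2 s: v starts 3 cm/s; Δx = 3·2 + ½·2·2² = 10 cm; v ends 7 cm/s.
2–5 s: v starts 7 cm/s; Δx = 7·3 + ½·-7·3² = -10.5 cm; v ends -14 cm/s.
5–6 s: v starts -14 cm/s; Δx = -14·1 + ½·10·1² = -9 cm; v ends -4 cm/s.
x(6) = 6 + Σ Δx = -3.5 cm.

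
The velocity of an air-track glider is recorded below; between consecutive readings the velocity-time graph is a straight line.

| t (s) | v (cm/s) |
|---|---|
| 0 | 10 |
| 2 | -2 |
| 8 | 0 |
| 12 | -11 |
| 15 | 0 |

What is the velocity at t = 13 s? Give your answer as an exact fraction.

On 12–15 s the graph is linear from -11 to 0 cm/s: v(13) = -11 + (0 − -11)·(13 − 12)/(15 − 12) = -22/3 cm/s.

-22/3 cm/s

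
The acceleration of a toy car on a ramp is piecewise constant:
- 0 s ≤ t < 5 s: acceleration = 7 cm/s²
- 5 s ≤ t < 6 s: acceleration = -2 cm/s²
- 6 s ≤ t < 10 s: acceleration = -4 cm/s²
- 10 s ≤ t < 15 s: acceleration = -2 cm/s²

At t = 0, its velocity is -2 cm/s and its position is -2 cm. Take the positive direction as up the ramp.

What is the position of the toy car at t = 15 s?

On each constant-a segment, Δv = aΔt and Δx = v₀Δt + ½aΔt²; chain segment to segment.
0–5 s: v starts -2 cm/s; Δx = -2·5 + ½·7·5² = 77.5 cm; v ends 33 cm/s.
5–6 s: v starts 33 cm/s; Δx = 33·1 + ½·-2·1² = 32 cm; v ends 31 cm/s.
6–10 s: v starts 31 cm/s; Δx = 31·4 + ½·-4·4² = 92 cm; v ends 15 cm/s.
10–15 s: v starts 15 cm/s; Δx = 15·5 + ½·-2·5² = 50 cm; v ends 5 cm/s.
x(15) = -2 + Σ Δx = 249.5 cm.

249.5 cm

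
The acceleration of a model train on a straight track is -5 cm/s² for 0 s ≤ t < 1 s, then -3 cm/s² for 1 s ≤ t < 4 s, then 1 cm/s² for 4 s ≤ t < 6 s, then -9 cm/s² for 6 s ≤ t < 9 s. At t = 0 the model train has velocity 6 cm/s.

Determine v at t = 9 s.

Δv equals the area under the a-t graph; then v = v₀ + Δv.
0–1 s: -5 × 1 = -5 cm/s
1–4 s: -3 × 3 = -9 cm/s
4–6 s: 1 × 2 = 2 cm/s
6–9 s: -9 × 3 = -27 cm/s
Δv = -39 cm/s, so v(9) = 6 + (-39) = -33 cm/s.

-33 cm/s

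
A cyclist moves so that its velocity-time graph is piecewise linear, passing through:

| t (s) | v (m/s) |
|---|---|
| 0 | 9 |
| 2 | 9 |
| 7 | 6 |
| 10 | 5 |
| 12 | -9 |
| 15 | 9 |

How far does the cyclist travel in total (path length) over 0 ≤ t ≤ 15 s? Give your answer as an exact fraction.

Total distance travelled is ∫|v| dt — sum the magnitudes of each area piece.
0–2 s: |9| × 2 = 18 m
2–7 s: |½(9 + 6)(5)| = 37.5 m
7–10 s: |½(6 + 5)(3)| = 16.5 m
10–12 s: v = 0 at t = 75/7 s; triangle areas 25/14 + 81/14 = 53/7 m
12–15 s: v = 0 at t = 13.5 s; triangle areas 6.75 + 6.75 = 13.5 m
Total distance = 1303/14 m

1303/14 m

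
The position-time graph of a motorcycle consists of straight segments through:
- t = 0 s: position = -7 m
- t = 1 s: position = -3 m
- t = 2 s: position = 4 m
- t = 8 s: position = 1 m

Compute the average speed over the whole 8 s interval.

Average speed = (total path length)/(elapsed time); on a piecewise-linear x-t graph the path length is Σ|Δx|.
0–1 s: |Δx| = |-3 − -7| = 4 m
1–2 s: |Δx| = |4 − -3| = 7 m
2–8 s: |Δx| = |1 − 4| = 3 m
Total path = 14 m; average speed = 14/8 = 1.75 m/s.

1.75 m/s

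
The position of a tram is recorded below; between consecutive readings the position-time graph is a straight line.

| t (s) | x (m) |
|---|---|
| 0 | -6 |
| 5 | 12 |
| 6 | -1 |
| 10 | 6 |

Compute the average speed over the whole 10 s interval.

3.8 m/s

Average speed = (total path length)/(elapsed time); on a piecewise-linear x-t graph the path length is Σ|Δx|.
0–5 s: |Δx| = |12 − -6| = 18 m
5–6 s: |Δx| = |-1 − 12| = 13 m
6–10 s: |Δx| = |6 − -1| = 7 m
Total path = 38 m; average speed = 38/10 = 3.8 m/s.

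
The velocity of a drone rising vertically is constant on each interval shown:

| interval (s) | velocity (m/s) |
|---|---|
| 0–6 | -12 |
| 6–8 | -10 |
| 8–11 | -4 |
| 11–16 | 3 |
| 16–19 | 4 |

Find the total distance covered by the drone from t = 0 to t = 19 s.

Distance (not displacement) is the total path length: add the absolute areas under v-t.
0–6 s: |-12| × 6 = 72 m
6–8 s: |-10| × 2 = 20 m
8–11 s: |-4| × 3 = 12 m
11–16 s: |3| × 5 = 15 m
16–19 s: |4| × 3 = 12 m
Total distance = 131 m

131 m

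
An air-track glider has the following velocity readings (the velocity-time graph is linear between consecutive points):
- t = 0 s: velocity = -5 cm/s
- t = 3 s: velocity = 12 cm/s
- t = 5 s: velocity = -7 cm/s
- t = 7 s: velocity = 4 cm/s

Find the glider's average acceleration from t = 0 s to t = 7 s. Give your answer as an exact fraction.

Average acceleration = Δv/Δt = (4 − -5)/(7 − 0) = 9/7 cm/s².

9/7 cm/s²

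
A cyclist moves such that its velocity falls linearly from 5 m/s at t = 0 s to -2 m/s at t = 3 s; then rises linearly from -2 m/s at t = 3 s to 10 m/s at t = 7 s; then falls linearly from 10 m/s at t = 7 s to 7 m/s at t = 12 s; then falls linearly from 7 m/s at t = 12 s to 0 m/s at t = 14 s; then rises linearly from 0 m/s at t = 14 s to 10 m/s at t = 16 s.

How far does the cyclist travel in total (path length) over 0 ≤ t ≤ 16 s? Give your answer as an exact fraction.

1744/21 m

Distance (not displacement) is the total path length: add the absolute areas under v-t.
0–3 s: v = 0 at t = 15/7 s; triangle areas 75/14 + 6/7 = 87/14 m
3–7 s: v = 0 at t = 11/3 s; triangle areas 2/3 + 50/3 = 52/3 m
7–12 s: |½(10 + 7)(5)| = 42.5 m
12–14 s: |½(7 + 0)(2)| = 7 m
14–16 s: |½(0 + 10)(2)| = 10 m
Total distance = 1744/21 m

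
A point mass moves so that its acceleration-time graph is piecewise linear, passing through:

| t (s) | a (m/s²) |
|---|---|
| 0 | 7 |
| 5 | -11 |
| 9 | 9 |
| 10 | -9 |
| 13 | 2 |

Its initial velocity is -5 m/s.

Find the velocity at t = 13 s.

-29.5 m/s

Δv equals the area under the a-t graph; then v = v₀ + Δv.
0–5 s: ½(7 + -11)(5) = -10 m/s
5–9 s: ½(-11 + 9)(4) = -4 m/s
9–10 s: ½(9 + -9)(1) = 0 m/s
10–13 s: ½(-9 + 2)(3) = -10.5 m/s
Δv = -24.5 m/s, so v(13) = -5 + (-24.5) = -29.5 m/s.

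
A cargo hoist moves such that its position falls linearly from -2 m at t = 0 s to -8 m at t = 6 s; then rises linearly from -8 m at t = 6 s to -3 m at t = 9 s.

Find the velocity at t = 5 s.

Velocity is the slope of the x-t graph on 0–6 s: (-8 − -2)/(6 − 0) = -1 m/s.

-1 m/s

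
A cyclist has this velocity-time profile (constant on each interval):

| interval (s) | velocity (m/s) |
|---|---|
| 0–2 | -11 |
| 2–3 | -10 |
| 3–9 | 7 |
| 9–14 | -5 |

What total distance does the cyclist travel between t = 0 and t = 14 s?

99 m

Total distance travelled is ∫|v| dt — sum the magnitudes of each area piece.
0–2 s: |-11| × 2 = 22 m
2–3 s: |-10| × 1 = 10 m
3–9 s: |7| × 6 = 42 m
9–14 s: |-5| × 5 = 25 m
Total distance = 99 m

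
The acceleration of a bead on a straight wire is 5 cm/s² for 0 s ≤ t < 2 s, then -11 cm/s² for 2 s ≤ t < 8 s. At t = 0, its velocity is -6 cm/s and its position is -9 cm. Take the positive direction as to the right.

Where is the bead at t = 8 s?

On each constant-a segment, Δv = aΔt and Δx = v₀Δt + ½aΔt²; chain segment to segment.
0–2 s: v starts -6 cm/s; Δx = -6·2 + ½·5·2² = -2 cm; v ends 4 cm/s.
2–8 s: v starts 4 cm/s; Δx = 4·6 + ½·-11·6² = -174 cm; v ends -62 cm/s.
x(8) = -9 + Σ Δx = -185 cm.

-185 cm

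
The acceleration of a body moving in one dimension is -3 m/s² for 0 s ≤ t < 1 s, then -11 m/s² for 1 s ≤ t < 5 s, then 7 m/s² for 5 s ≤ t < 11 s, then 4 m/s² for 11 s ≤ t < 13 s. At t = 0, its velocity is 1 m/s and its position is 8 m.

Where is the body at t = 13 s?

-238.5 m

On each constant-a segment, Δv = aΔt and Δx = v₀Δt + ½aΔt²; chain segment to segment.
0–1 s: v starts 1 m/s; Δx = 1·1 + ½·-3·1² = -0.5 m; v ends -2 m/s.
1–5 s: v starts -2 m/s; Δx = -2·4 + ½·-11·4² = -96 m; v ends -46 m/s.
5–11 s: v starts -46 m/s; Δx = -46·6 + ½·7·6² = -150 m; v ends -4 m/s.
11–13 s: v starts -4 m/s; Δx = -4·2 + ½·4·2² = 0 m; v ends 4 m/s.
x(13) = 8 + Σ Δx = -238.5 m.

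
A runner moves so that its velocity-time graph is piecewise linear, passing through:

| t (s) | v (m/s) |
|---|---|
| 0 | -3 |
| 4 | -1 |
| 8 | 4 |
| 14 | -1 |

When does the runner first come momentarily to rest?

t = 4.8 s

v changes sign on 4–8 s (from -1 to 4); the graph is linear there, so v = 0 at t = 4 + (1)·(8 − 4)/(4 − -1) = 4.8 s.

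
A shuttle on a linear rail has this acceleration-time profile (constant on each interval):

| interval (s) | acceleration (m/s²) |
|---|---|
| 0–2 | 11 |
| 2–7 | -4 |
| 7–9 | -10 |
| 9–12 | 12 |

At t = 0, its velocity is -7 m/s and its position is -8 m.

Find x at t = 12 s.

-26 m

On each constant-a segment, Δv = aΔt and Δx = v₀Δt + ½aΔt²; chain segment to segment.
0–2 s: v starts -7 m/s; Δx = -7·2 + ½·11·2² = 8 m; v ends 15 m/s.
2–7 s: v starts 15 m/s; Δx = 15·5 + ½·-4·5² = 25 m; v ends -5 m/s.
7–9 s: v starts -5 m/s; Δx = -5·2 + ½·-10·2² = -30 m; v ends -25 m/s.
9–12 s: v starts -25 m/s; Δx = -25·3 + ½·12·3² = -21 m; v ends 11 m/s.
x(12) = -8 + Σ Δx = -26 m.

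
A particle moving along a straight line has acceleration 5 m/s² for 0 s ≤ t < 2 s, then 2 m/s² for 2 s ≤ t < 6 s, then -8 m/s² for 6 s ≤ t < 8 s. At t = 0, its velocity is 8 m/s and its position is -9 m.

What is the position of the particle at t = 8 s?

On each constant-a segment, Δv = aΔt and Δx = v₀Δt + ½aΔt²; chain segment to segment.
0–2 s: v starts 8 m/s; Δx = 8·2 + ½·5·2² = 26 m; v ends 18 m/s.
2–6 s: v starts 18 m/s; Δx = 18·4 + ½·2·4² = 88 m; v ends 26 m/s.
6–8 s: v starts 26 m/s; Δx = 26·2 + ½·-8·2² = 36 m; v ends 10 m/s.
x(8) = -9 + Σ Δx = 141 m.

141 m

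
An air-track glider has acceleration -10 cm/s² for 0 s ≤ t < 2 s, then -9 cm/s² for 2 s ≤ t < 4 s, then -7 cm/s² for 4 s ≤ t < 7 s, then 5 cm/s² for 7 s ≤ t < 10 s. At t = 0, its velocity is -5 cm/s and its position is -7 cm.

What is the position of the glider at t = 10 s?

On each constant-a segment, Δv = aΔt and Δx = v₀Δt + ½aΔt²; chain segment to segment.
0–2 s: v starts -5 cm/s; Δx = -5·2 + ½·-10·2² = -30 cm; v ends -25 cm/s.
2–4 s: v starts -25 cm/s; Δx = -25·2 + ½·-9·2² = -68 cm; v ends -43 cm/s.
4–7 s: v starts -43 cm/s; Δx = -43·3 + ½·-7·3² = -160.5 cm; v ends -64 cm/s.
7–10 s: v starts -64 cm/s; Δx = -64·3 + ½·5·3² = -169.5 cm; v ends -49 cm/s.
x(10) = -7 + Σ Δx = -435 cm.

-435 cm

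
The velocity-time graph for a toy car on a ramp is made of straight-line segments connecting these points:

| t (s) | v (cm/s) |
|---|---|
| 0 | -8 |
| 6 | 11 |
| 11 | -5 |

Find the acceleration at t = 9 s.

-3.2 cm/s²

Acceleration is the slope of the v-t graph on 6–11 s: (-5 − 11)/(11 − 6) = -3.2 cm/s².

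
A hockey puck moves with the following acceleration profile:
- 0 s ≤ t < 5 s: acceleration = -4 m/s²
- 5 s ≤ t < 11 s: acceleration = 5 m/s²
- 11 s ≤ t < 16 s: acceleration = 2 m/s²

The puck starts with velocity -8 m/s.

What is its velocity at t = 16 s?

Δv equals the area under the a-t graph; then v = v₀ + Δv.
0–5 s: -4 × 5 = -20 m/s
5–11 s: 5 × 6 = 30 m/s
11–16 s: 2 × 5 = 10 m/s
Δv = 20 m/s, so v(16) = -8 + (20) = 12 m/s.

12 m/s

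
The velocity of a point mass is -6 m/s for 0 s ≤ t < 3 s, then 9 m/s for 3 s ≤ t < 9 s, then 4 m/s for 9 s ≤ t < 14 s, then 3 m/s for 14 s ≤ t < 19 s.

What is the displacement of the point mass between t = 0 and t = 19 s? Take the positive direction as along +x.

71 m

Displacement is the signed area under the v-t curve.
0–3 s: -6 × 3 = -18 m
3–9 s: 9 × 6 = 54 m
9–14 s: 4 × 5 = 20 m
14–19 s: 3 × 5 = 15 m
Net displacement = 71 m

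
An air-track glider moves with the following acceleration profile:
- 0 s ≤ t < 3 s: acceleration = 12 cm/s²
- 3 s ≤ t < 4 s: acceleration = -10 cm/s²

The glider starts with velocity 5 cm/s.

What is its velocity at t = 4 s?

Δv equals the area under the a-t graph; then v = v₀ + Δv.
0–3 s: 12 × 3 = 36 cm/s
3–4 s: -10 × 1 = -10 cm/s
Δv = 26 cm/s, so v(4) = 5 + (26) = 31 cm/s.

31 cm/s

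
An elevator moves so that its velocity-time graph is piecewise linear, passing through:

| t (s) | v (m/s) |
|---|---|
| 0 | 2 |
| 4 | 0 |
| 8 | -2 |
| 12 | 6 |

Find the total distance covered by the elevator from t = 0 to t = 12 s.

Total distance travelled is ∫|v| dt — sum the magnitudes of each area piece.
0–4 s: |½(2 + 0)(4)| = 4 m
4–8 s: |½(0 + -2)(4)| = 4 m
8–12 s: v = 0 at t = 9 s; triangle areas 1 + 9 = 10 m
Total distance = 18 m

18 m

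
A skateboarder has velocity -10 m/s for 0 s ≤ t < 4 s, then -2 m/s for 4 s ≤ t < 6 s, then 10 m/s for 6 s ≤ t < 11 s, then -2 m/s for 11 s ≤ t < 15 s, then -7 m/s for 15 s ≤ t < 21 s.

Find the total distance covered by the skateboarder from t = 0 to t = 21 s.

Total distance travelled is ∫|v| dt — sum the magnitudes of each area piece.
0–4 s: |-10| × 4 = 40 m
4–6 s: |-2| × 2 = 4 m
6–11 s: |10| × 5 = 50 m
11–15 s: |-2| × 4 = 8 m
15–21 s: |-7| × 6 = 42 m
Total distance = 144 m

144 m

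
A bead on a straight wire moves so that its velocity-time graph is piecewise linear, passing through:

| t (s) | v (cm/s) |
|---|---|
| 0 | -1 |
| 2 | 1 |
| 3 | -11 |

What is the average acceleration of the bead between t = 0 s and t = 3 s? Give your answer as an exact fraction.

Average acceleration = Δv/Δt = (-11 − -1)/(3 − 0) = -10/3 cm/s².

-10/3 cm/s²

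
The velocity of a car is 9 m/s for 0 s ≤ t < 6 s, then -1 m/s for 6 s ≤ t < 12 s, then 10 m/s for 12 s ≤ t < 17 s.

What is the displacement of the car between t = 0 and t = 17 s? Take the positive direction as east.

98 m

Displacement is the signed area under the v-t curve.
0–6 s: 9 × 6 = 54 m
6–12 s: -1 × 6 = -6 m
12–17 s: 10 × 5 = 50 m
Net displacement = 98 m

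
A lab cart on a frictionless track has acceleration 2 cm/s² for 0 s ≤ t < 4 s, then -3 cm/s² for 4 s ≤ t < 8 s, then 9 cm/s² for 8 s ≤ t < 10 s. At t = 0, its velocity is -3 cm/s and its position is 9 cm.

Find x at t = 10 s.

13 cm

On each constant-a segment, Δv = aΔt and Δx = v₀Δt + ½aΔt²; chain segment to segment.
0–4 s: v starts -3 cm/s; Δx = -3·4 + ½·2·4² = 4 cm; v ends 5 cm/s.
4–8 s: v starts 5 cm/s; Δx = 5·4 + ½·-3·4² = -4 cm; v ends -7 cm/s.
8–10 s: v starts -7 cm/s; Δx = -7·2 + ½·9·2² = 4 cm; v ends 11 cm/s.
x(10) = 9 + Σ Δx = 13 cm.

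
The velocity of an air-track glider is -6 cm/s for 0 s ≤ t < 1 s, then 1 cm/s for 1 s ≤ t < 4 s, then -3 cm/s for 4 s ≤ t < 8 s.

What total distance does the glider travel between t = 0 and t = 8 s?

21 cm

Total distance travelled is ∫|v| dt — sum the magnitudes of each area piece.
0–1 s: |-6| × 1 = 6 cm
1–4 s: |1| × 3 = 3 cm
4–8 s: |-3| × 4 = 12 cm
Total distance = 21 cm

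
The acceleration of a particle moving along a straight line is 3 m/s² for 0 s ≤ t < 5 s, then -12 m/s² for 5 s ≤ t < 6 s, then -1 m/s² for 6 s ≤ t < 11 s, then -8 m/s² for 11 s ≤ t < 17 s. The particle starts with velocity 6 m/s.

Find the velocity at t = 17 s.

Δv equals the area under the a-t graph; then v = v₀ + Δv.
0–5 s: 3 × 5 = 15 m/s
5–6 s: -12 × 1 = -12 m/s
6–11 s: -1 × 5 = -5 m/s
11–17 s: -8 × 6 = -48 m/s
Δv = -50 m/s, so v(17) = 6 + (-50) = -44 m/s.

-44 m/s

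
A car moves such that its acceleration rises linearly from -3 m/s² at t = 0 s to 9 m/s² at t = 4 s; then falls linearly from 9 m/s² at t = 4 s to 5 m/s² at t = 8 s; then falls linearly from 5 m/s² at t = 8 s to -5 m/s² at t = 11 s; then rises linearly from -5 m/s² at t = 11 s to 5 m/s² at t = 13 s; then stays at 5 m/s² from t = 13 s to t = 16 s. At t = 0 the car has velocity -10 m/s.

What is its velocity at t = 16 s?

45 m/s

Δv equals the area under the a-t graph; then v = v₀ + Δv.
0–4 s: ½(-3 + 9)(4) = 12 m/s
4–8 s: ½(9 + 5)(4) = 28 m/s
8–11 s: ½(5 + -5)(3) = 0 m/s
11–13 s: ½(-5 + 5)(2) = 0 m/s
13–16 s: 5 × 3 = 15 m/s
Δv = 55 m/s, so v(16) = -10 + (55) = 45 m/s.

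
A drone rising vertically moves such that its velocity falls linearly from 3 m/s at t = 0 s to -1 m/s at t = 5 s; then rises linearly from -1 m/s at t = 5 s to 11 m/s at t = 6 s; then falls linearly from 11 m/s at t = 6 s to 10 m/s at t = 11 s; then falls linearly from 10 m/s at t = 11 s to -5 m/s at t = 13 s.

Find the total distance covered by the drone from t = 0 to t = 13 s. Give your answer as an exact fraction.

433/6 m

Distance (not displacement) is the total path length: add the absolute areas under v-t.
0–5 s: v = 0 at t = 3.75 s; triangle areas 5.625 + 0.625 = 6.25 m
5–6 s: v = 0 at t = 61/12 s; triangle areas 1/24 + 121/24 = 61/12 m
6–11 s: |½(11 + 10)(5)| = 52.5 m
11–13 s: v = 0 at t = 37/3 s; triangle areas 20/3 + 5/3 = 25/3 m
Total distance = 433/6 m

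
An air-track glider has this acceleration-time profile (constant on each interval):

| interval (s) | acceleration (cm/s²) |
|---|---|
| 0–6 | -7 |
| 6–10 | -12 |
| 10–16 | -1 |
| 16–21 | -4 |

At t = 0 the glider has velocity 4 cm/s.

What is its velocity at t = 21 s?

-112 cm/s

Δv equals the area under the a-t graph; then v = v₀ + Δv.
0–6 s: -7 × 6 = -42 cm/s
6–10 s: -12 × 4 = -48 cm/s
10–16 s: -1 × 6 = -6 cm/s
16–21 s: -4 × 5 = -20 cm/s
Δv = -116 cm/s, so v(21) = 4 + (-116) = -112 cm/s.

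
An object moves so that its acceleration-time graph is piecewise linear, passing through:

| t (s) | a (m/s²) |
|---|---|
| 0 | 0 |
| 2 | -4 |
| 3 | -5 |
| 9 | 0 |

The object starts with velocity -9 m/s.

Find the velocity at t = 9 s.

-32.5 m/s

Δv equals the area under the a-t graph; then v = v₀ + Δv.
0–2 s: ½(0 + -4)(2) = -4 m/s
2–3 s: ½(-4 + -5)(1) = -4.5 m/s
3–9 s: ½(-5 + 0)(6) = -15 m/s
Δv = -23.5 m/s, so v(9) = -9 + (-23.5) = -32.5 m/s.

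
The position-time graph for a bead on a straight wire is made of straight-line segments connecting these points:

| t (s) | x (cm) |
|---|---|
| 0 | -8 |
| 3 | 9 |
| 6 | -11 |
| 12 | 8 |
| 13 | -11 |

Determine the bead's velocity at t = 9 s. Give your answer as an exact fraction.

Velocity is the slope of the x-t graph on 6–12 s: (8 − -11)/(12 − 6) = 19/6 cm/s.

19/6 cm/s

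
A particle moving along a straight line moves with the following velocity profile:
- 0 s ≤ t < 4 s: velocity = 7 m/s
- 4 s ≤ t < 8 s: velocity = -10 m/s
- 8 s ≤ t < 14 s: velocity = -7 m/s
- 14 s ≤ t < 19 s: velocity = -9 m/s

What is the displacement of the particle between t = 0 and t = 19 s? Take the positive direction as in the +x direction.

-99 m

Net displacement equals the area under the velocity-time graph (areas below the axis count negative).
0–4 s: 7 × 4 = 28 m
4–8 s: -10 × 4 = -40 m
8–14 s: -7 × 6 = -42 m
14–19 s: -9 × 5 = -45 m
Net displacement = -99 m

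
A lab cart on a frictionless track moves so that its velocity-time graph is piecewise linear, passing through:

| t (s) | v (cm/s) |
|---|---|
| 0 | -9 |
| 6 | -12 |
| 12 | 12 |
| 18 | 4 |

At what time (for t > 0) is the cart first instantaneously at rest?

t = 9 s

v changes sign on 6–12 s (from -12 to 12); the graph is linear there, so v = 0 at t = 6 + (12)·(12 − 6)/(12 − -12) = 9 s.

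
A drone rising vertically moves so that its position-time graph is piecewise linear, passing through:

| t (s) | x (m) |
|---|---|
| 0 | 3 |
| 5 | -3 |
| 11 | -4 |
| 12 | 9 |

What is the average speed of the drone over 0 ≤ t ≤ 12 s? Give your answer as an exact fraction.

5/3 m/s

Average speed = (total path length)/(elapsed time); on a piecewise-linear x-t graph the path length is Σ|Δx|.
0–5 s: |Δx| = |-3 − 3| = 6 m
5–11 s: |Δx| = |-4 − -3| = 1 m
11–12 s: |Δx| = |9 − -4| = 13 m
Total path = 20 m; average speed = 20/12 = 5/3 m/s.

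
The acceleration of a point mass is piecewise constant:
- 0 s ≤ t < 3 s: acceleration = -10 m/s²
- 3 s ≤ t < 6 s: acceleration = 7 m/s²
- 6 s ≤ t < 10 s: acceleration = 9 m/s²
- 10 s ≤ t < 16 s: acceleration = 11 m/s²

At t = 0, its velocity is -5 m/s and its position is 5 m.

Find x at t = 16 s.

217.5 m

On each constant-a segment, Δv = aΔt and Δx = v₀Δt + ½aΔt²; chain segment to segment.
0–3 s: v starts -5 m/s; Δx = -5·3 + ½·-10·3² = -60 m; v ends -35 m/s.
3–6 s: v starts -35 m/s; Δx = -35·3 + ½·7·3² = -73.5 m; v ends -14 m/s.
6–10 s: v starts -14 m/s; Δx = -14·4 + ½·9·4² = 16 m; v ends 22 m/s.
10–16 s: v starts 22 m/s; Δx = 22·6 + ½·11·6² = 330 m; v ends 88 m/s.
x(16) = 5 + Σ Δx = 217.5 m.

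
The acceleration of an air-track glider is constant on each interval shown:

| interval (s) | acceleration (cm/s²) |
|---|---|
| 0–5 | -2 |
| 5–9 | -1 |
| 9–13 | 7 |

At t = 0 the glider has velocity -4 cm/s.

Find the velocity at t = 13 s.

10 cm/s

Δv equals the area under the a-t graph; then v = v₀ + Δv.
0–5 s: -2 × 5 = -10 cm/s
5–9 s: -1 × 4 = -4 cm/s
9–13 s: 7 × 4 = 28 cm/s
Δv = 14 cm/s, so v(13) = -4 + (14) = 10 cm/s.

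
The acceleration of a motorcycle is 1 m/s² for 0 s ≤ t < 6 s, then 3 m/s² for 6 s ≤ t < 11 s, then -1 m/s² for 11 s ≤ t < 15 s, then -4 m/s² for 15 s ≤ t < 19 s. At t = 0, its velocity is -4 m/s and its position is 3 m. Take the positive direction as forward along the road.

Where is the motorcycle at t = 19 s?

On each constant-a segment, Δv = aΔt and Δx = v₀Δt + ½aΔt²; chain segment to segment.
0–6 s: v starts -4 m/s; Δx = -4·6 + ½·1·6² = -6 m; v ends 2 m/s.
6–11 s: v starts 2 m/s; Δx = 2·5 + ½·3·5² = 47.5 m; v ends 17 m/s.
11–15 s: v starts 17 m/s; Δx = 17·4 + ½·-1·4² = 60 m; v ends 13 m/s.
15–19 s: v starts 13 m/s; Δx = 13·4 + ½·-4·4² = 20 m; v ends -3 m/s.
x(19) = 3 + Σ Δx = 124.5 m.

124.5 m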